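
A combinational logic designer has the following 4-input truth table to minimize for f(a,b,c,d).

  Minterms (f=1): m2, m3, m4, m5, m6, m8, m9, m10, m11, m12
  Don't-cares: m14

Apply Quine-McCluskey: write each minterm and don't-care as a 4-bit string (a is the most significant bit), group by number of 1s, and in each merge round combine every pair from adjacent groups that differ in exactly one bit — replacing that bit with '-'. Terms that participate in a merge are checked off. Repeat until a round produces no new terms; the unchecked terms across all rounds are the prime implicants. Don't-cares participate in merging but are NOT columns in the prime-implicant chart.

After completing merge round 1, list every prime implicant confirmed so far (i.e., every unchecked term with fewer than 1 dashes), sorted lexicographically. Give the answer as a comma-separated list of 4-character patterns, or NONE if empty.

size-2^0 implicants → 0010(✓)  0011(✓)  0100(✓)  0101(✓)  0110(✓)  1000(✓)  1001(✓)  1010(✓)  1011(✓)  1100(✓)  1110(✓)
size-2^1 implicants → -010(✓)  -011(✓)  -100(✓)  -110(✓)  0-10(✓)  001-(✓)  01-0(✓)  010-  1-00(✓)  1-10(✓)  10-0(✓)  10-1(✓)  100-(✓)  101-(✓)  11-0(✓)
size-2^2 implicants → --10  -01-  -1-0  1--0  10--
Unchecked terms (primes): --10, -01-, -1-0, 010-, 1--0, 10--

NONE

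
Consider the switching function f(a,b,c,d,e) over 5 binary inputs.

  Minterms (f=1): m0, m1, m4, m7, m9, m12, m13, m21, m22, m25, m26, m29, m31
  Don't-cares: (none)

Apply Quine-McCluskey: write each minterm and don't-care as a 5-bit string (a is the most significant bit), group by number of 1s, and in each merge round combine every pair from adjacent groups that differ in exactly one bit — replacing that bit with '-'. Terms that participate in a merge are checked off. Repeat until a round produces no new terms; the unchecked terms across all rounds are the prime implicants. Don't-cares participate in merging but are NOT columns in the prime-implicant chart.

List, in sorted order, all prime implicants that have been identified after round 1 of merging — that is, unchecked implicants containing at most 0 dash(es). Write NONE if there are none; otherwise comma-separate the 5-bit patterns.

00111, 10110, 11010

size-2^0 implicants → 00000(✓)  00001(✓)  00100(✓)  00111  01001(✓)  01100(✓)  01101(✓)  10101(✓)  10110  11001(✓)  11010  11101(✓)  11111(✓)
size-2^1 implicants → -1001(✓)  -1101(✓)  0-001  0-100  00-00  0000-  01-01(✓)  0110-  1-101  11-01(✓)  111-1
size-2^2 implicants → -1-01
Unchecked terms (primes): -1-01, 0-001, 0-100, 00-00, 0000-, 00111, 0110-, 1-101, 10110, 11010, 111-1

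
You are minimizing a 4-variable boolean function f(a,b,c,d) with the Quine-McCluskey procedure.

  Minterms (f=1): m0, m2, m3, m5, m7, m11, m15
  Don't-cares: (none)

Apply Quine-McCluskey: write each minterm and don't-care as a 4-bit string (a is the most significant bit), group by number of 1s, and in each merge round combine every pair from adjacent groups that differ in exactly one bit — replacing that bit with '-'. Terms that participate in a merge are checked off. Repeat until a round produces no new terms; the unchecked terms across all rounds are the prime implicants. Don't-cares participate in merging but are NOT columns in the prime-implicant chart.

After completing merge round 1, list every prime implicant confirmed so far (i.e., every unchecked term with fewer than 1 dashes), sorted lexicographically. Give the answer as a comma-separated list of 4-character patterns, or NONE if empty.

NONE

[col 0] 0000*, 0010*, 0011*, 0101*, 0111*, 1011*, 1111*
[col 1] -011*, -111*, 0-11*, 00-0, 001-, 01-1, 1-11*
[col 2] --11
Prime implicants: --11, 00-0, 001-, 01-1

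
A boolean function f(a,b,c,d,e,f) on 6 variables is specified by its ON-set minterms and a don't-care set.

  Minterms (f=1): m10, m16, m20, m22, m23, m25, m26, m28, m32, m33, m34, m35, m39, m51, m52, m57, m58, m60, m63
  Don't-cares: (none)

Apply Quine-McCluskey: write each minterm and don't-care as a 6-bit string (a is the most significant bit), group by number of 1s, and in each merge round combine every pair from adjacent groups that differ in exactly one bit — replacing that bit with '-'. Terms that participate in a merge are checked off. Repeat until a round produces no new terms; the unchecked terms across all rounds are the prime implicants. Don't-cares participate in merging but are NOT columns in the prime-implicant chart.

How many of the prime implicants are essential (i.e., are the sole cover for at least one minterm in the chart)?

10

size-2^0 implicants → 001010(✓)  010000(✓)  010100(✓)  010110(✓)  010111(✓)  011001(✓)  011010(✓)  011100(✓)  100000(✓)  100001(✓)  100010(✓)  100011(✓)  100111(✓)  110011(✓)  110100(✓)  111001(✓)  111010(✓)  111100(✓)  111111
size-2^1 implicants → -10100(✓)  -11001  -11010  -11100(✓)  0-1010  01-100(✓)  010-00  0101-0  01011-  1-0011  100-11  1000-0(✓)  1000-1(✓)  10000-(✓)  10001-(✓)  11-100(✓)
size-2^2 implicants → -1-100  1000--
Unchecked terms (primes): -1-100, -11001, -11010, 0-1010, 010-00, 0101-0, 01011-, 1-0011, 100-11, 1000--, 111111
Minterm coverage:
  m10 ⊆ 0-1010 [E]
  m16 ⊆ 010-00 [E]
  m20 ⊆ -1-100,010-00,0101-0
  m22 ⊆ 0101-0,01011-
  m23 ⊆ 01011- [E]
  m25 ⊆ -11001 [E]
  m26 ⊆ -11010,0-1010
  m28 ⊆ -1-100 [E]
  m32 ⊆ 1000-- [E]
  m33 ⊆ 1000-- [E]
  m34 ⊆ 1000-- [E]
  m35 ⊆ 1-0011,100-11,1000--
  m39 ⊆ 100-11 [E]
  m51 ⊆ 1-0011 [E]
  m52 ⊆ -1-100 [E]
  m57 ⊆ -11001 [E]
  m58 ⊆ -11010 [E]
  m60 ⊆ -1-100 [E]
  m63 ⊆ 111111 [E]
E = {-1-100, -11001, -11010, 0-1010, 010-00, 01011-, 1-0011, 100-11, 1000--, 111111}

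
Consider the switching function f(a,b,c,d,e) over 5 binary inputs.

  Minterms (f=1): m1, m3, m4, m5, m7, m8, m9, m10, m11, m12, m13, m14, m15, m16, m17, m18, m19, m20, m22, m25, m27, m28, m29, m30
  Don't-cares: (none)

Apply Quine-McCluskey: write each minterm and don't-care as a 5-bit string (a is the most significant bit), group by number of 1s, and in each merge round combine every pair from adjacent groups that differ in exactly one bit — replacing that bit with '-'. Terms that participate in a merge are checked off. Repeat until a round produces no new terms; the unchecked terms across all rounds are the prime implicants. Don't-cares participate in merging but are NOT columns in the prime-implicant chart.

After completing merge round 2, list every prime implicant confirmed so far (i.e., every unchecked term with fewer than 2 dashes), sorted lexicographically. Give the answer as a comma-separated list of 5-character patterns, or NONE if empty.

Round 0: 00001✓ 00011✓ 00100✓ 00101✓ 00111✓ 01000✓ 01001✓ 01010✓ 01011✓ 01100✓ 01101✓ 01110✓ 01111✓ 10000✓ 10001✓ 10010✓ 10011✓ 10100✓ 10110✓ 11001✓ 11011✓ 11100✓ 11101✓ 11110✓
Round 1: -0001✓ -0011✓ -0100✓ -1001✓ -1011✓ -1100✓ -1101✓ -1110✓ 0-001✓ 0-011✓ 0-100✓ 0-101✓ 0-111✓ 00-01✓ 00-11✓ 000-1✓ 001-1✓ 0010-✓ 01-00✓ 01-01✓ 01-10✓ 01-11✓ 010-0✓ 010-1✓ 0100-✓ 0101-✓ 011-0✓ 011-1✓ 0110-✓ 0111-✓ 1-001✓ 1-011✓ 1-100✓ 1-110✓ 10-00✓ 10-10✓ 100-0✓ 100-1✓ 1000-✓ 1001-✓ 101-0✓ 11-01✓ 110-1✓ 111-0✓ 1110-✓
Round 2: --001✓ --011✓ --100 -00-1✓ -1-01 -10-1✓ -11-0 -110- 0--01✓ 0--11✓ 0-0-1✓ 0-1-1✓ 0-10- 00--1✓ 01--0✓ 01--1✓ 01-0-✓ 01-1-✓ 010--✓ 011--✓ 1-0-1✓ 1-1-0 10--0 100--
Round 3: --0-1 0---1 01---
PIs = {--0-1, --100, -1-01, -11-0, -110-, 0---1, 0-10-, 01---, 1-1-0, 10--0, 100--}

NONE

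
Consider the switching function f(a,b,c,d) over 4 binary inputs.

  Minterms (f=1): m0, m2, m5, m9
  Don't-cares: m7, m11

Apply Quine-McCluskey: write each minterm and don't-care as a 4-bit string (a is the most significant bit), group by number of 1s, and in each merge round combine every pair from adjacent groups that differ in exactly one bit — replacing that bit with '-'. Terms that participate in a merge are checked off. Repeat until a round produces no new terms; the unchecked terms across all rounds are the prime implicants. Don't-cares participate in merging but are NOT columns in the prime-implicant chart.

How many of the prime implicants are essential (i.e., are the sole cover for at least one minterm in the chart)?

size-2^0 implicants → 0000(✓)  0010(✓)  0101(✓)  0111(✓)  1001(✓)  1011(✓)
size-2^1 implicants → 00-0  01-1  10-1
Unchecked terms (primes): 00-0, 01-1, 10-1
Minterm coverage:
  m0 ⊆ 00-0 [E]
  m2 ⊆ 00-0 [E]
  m5 ⊆ 01-1 [E]
  m9 ⊆ 10-1 [E]
E = {00-0, 01-1, 10-1}

3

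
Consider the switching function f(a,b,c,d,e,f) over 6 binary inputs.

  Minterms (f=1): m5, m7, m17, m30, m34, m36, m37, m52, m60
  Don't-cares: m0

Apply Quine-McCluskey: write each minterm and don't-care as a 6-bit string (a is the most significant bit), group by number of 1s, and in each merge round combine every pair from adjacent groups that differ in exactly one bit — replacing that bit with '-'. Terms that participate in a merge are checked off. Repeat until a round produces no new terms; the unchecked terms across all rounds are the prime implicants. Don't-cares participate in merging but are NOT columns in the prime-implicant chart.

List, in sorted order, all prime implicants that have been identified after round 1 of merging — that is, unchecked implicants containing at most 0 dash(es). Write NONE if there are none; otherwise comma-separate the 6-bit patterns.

size-2^0 implicants → 000000  000101(✓)  000111(✓)  010001  011110  100010  100100(✓)  100101(✓)  110100(✓)  111100(✓)
size-2^1 implicants → -00101  0001-1  1-0100  10010-  11-100
Unchecked terms (primes): -00101, 000000, 0001-1, 010001, 011110, 1-0100, 100010, 10010-, 11-100

000000, 010001, 011110, 100010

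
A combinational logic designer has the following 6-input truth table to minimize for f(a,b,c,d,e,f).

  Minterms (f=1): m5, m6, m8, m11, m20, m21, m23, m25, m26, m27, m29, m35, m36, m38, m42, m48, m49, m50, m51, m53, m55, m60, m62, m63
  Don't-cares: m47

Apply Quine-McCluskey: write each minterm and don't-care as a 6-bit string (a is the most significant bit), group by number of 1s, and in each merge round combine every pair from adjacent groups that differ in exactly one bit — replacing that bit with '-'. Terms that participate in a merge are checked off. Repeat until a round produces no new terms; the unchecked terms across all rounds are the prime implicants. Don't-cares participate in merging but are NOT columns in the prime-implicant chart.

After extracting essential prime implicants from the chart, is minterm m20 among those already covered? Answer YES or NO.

YES

size-2^0 implicants → 000101(✓)  000110(✓)  001000  001011(✓)  010100(✓)  010101(✓)  010111(✓)  011001(✓)  011010(✓)  011011(✓)  011101(✓)  100011(✓)  100100(✓)  100110(✓)  101010  101111(✓)  110000(✓)  110001(✓)  110010(✓)  110011(✓)  110101(✓)  110111(✓)  111100(✓)  111110(✓)  111111(✓)
size-2^1 implicants → -00110  -10101(✓)  -10111(✓)  0-0101  0-1011  01-101  0101-1(✓)  01010-  011-01  0110-1  01101-  1-0011  1-1111  1001-0  11-111  110-01(✓)  110-11(✓)  1100-0(✓)  1100-1(✓)  11000-(✓)  11001-(✓)  1101-1(✓)  1111-0  11111-
size-2^2 implicants → -101-1  110--1  1100--
Unchecked terms (primes): -00110, -101-1, 0-0101, 0-1011, 001000, 01-101, 01010-, 011-01, 0110-1, 01101-, 1-0011, 1-1111, 1001-0, 101010, 11-111, 110--1, 1100--, 1111-0, 11111-
Minterm coverage:
  m5 ⊆ 0-0101 [E]
  m6 ⊆ -00110 [E]
  m8 ⊆ 001000 [E]
  m11 ⊆ 0-1011 [E]
  m20 ⊆ 01010- [E]
  m21 ⊆ -101-1,0-0101,01-101,01010-
  m23 ⊆ -101-1 [E]
  m25 ⊆ 011-01,0110-1
  m26 ⊆ 01101- [E]
  m27 ⊆ 0-1011,0110-1,01101-
  m29 ⊆ 01-101,011-01
  m35 ⊆ 1-0011 [E]
  m36 ⊆ 1001-0 [E]
  m38 ⊆ -00110,1001-0
  m42 ⊆ 101010 [E]
  m48 ⊆ 1100-- [E]
  m49 ⊆ 110--1,1100--
  m50 ⊆ 1100-- [E]
  m51 ⊆ 1-0011,110--1,1100--
  m53 ⊆ -101-1,110--1
  m55 ⊆ -101-1,11-111,110--1
  m60 ⊆ 1111-0 [E]
  m62 ⊆ 1111-0,11111-
  m63 ⊆ 1-1111,11-111,11111-
E = {-00110, -101-1, 0-0101, 0-1011, 001000, 01010-, 01101-, 1-0011, 1001-0, 101010, 1100--, 1111-0}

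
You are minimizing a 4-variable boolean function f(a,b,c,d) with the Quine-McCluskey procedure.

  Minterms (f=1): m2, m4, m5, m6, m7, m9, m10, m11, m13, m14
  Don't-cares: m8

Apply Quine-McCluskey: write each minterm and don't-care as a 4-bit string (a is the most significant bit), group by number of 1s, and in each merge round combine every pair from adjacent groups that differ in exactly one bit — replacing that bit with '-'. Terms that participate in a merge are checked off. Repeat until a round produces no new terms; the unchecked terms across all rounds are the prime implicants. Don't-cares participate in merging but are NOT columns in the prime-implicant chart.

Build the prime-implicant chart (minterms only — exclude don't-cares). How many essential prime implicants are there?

Round 0: 0010✓ 0100✓ 0101✓ 0110✓ 0111✓ 1000✓ 1001✓ 1010✓ 1011✓ 1101✓ 1110✓
Round 1: -010✓ -101 -110✓ 0-10✓ 01-0✓ 01-1✓ 010-✓ 011-✓ 1-01 1-10✓ 10-0✓ 10-1✓ 100-✓ 101-✓
Round 2: --10 01-- 10--
PIs = {--10, -101, 01--, 1-01, 10--}
Coverage chart:
  m2: --10 ←essential
  m4: 01-- ←essential
  m5: -101,01--
  m6: --10,01--
  m7: 01-- ←essential
  m9: 1-01,10--
  m10: --10,10--
  m11: 10-- ←essential
  m13: -101,1-01
  m14: --10 ←essential
Essential: --10, 01--, 10--

3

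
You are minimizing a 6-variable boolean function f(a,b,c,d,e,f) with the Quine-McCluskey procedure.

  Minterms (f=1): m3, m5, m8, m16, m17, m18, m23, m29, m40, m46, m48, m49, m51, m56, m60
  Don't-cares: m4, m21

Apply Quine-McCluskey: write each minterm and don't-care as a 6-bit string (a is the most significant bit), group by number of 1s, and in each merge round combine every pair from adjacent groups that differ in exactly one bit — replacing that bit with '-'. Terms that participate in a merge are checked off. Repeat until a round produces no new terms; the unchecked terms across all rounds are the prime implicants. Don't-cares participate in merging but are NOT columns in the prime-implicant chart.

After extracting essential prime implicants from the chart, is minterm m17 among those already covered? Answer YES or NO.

NO

size-2^0 implicants → 000011  000100(✓)  000101(✓)  001000(✓)  010000(✓)  010001(✓)  010010(✓)  010101(✓)  010111(✓)  011101(✓)  101000(✓)  101110  110000(✓)  110001(✓)  110011(✓)  111000(✓)  111100(✓)
size-2^1 implicants → -01000  -10000(✓)  -10001(✓)  0-0101  00010-  01-101  010-01  0100-0  01000-(✓)  0101-1  1-1000  11-000  1100-1  11000-(✓)  111-00
size-2^2 implicants → -1000-
Unchecked terms (primes): -01000, -1000-, 0-0101, 000011, 00010-, 01-101, 010-01, 0100-0, 0101-1, 1-1000, 101110, 11-000, 1100-1, 111-00
Minterm coverage:
  m3 ⊆ 000011 [E]
  m5 ⊆ 0-0101,00010-
  m8 ⊆ -01000 [E]
  m16 ⊆ -1000-,0100-0
  m17 ⊆ -1000-,010-01
  m18 ⊆ 0100-0 [E]
  m23 ⊆ 0101-1 [E]
  m29 ⊆ 01-101 [E]
  m40 ⊆ -01000,1-1000
  m46 ⊆ 101110 [E]
  m48 ⊆ -1000-,11-000
  m49 ⊆ -1000-,1100-1
  m51 ⊆ 1100-1 [E]
  m56 ⊆ 1-1000,11-000,111-00
  m60 ⊆ 111-00 [E]
E = {-01000, 000011, 01-101, 0100-0, 0101-1, 101110, 1100-1, 111-00}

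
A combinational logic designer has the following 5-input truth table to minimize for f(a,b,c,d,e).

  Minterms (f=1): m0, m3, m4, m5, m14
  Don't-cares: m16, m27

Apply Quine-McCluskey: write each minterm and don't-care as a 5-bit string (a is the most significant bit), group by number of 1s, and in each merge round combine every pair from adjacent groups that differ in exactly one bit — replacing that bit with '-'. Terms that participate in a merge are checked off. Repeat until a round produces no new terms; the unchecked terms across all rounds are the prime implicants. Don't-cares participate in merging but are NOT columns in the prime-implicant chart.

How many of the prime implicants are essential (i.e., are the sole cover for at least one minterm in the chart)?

Round 0: 00000✓ 00011 00100✓ 00101✓ 01110 10000✓ 11011
Round 1: -0000 00-00 0010-
PIs = {-0000, 00-00, 00011, 0010-, 01110, 11011}
Coverage chart:
  m0: -0000,00-00
  m3: 00011 ←essential
  m4: 00-00,0010-
  m5: 0010- ←essential
  m14: 01110 ←essential
Essential: 00011, 0010-, 01110

3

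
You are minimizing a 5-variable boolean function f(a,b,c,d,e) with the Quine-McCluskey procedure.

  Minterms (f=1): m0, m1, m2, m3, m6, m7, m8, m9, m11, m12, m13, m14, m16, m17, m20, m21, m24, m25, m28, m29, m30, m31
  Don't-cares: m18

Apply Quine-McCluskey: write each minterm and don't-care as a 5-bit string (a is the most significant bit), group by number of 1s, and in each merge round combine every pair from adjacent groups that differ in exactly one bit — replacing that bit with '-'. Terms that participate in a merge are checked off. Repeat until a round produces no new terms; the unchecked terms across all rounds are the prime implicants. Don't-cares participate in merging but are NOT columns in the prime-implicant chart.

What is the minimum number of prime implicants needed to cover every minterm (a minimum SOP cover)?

size-2^0 implicants → 00000(✓)  00001(✓)  00010(✓)  00011(✓)  00110(✓)  00111(✓)  01000(✓)  01001(✓)  01011(✓)  01100(✓)  01101(✓)  01110(✓)  10000(✓)  10001(✓)  10010(✓)  10100(✓)  10101(✓)  11000(✓)  11001(✓)  11100(✓)  11101(✓)  11110(✓)  11111(✓)
size-2^1 implicants → -0000(✓)  -0001(✓)  -0010(✓)  -1000(✓)  -1001(✓)  -1100(✓)  -1101(✓)  -1110(✓)  0-000(✓)  0-001(✓)  0-011(✓)  0-110  00-10(✓)  00-11(✓)  000-0(✓)  000-1(✓)  0000-(✓)  0001-(✓)  0011-(✓)  01-00(✓)  01-01(✓)  010-1(✓)  0100-(✓)  011-0(✓)  0110-(✓)  1-000(✓)  1-001(✓)  1-100(✓)  1-101(✓)  10-00(✓)  10-01(✓)  100-0(✓)  1000-(✓)  1010-(✓)  11-00(✓)  11-01(✓)  1100-(✓)  111-0(✓)  111-1(✓)  1110-(✓)  1111-(✓)
size-2^2 implicants → --000(✓)  --001(✓)  -00-0  -000-(✓)  -1-00(✓)  -1-01(✓)  -100-(✓)  -11-0  -110-(✓)  0-0-1  0-00-(✓)  00-1-  000--  01-0-(✓)  1--00(✓)  1--01(✓)  1-00-(✓)  1-10-(✓)  10-0-(✓)  11-0-(✓)  111--
size-2^3 implicants → --00-  -1-0-  1--0-
Unchecked terms (primes): --00-, -00-0, -1-0-, -11-0, 0-0-1, 0-110, 00-1-, 000--, 1--0-, 111--
Minterm coverage:
  m0 ⊆ --00-,-00-0,000--
  m1 ⊆ --00-,0-0-1,000--
  m2 ⊆ -00-0,00-1-,000--
  m3 ⊆ 0-0-1,00-1-,000--
  m6 ⊆ 0-110,00-1-
  m7 ⊆ 00-1- [E]
  m8 ⊆ --00-,-1-0-
  m9 ⊆ --00-,-1-0-,0-0-1
  m11 ⊆ 0-0-1 [E]
  m12 ⊆ -1-0-,-11-0
  m13 ⊆ -1-0- [E]
  m14 ⊆ -11-0,0-110
  m16 ⊆ --00-,-00-0,1--0-
  m17 ⊆ --00-,1--0-
  m20 ⊆ 1--0- [E]
  m21 ⊆ 1--0- [E]
  m24 ⊆ --00-,-1-0-,1--0-
  m25 ⊆ --00-,-1-0-,1--0-
  m28 ⊆ -1-0-,-11-0,1--0-,111--
  m29 ⊆ -1-0-,1--0-,111--
  m30 ⊆ -11-0,111--
  m31 ⊆ 111-- [E]
E = {-1-0-, 0-0-1, 00-1-, 1--0-, 111--}
Petrick residual → --00-, -11-0
Cover = c'd' + bd' + bce' + a'c'e + a'b'd + ad' + abc  |cover|=7

7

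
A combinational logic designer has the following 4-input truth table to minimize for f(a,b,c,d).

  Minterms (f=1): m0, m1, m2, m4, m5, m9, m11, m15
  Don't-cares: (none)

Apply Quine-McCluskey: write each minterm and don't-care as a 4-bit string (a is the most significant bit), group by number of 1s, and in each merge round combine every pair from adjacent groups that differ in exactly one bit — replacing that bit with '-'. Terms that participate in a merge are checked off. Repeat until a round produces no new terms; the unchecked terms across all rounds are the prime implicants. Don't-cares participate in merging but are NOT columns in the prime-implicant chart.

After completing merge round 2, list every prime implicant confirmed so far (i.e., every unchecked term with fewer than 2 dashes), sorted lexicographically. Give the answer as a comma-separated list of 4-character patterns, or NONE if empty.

-001, 00-0, 1-11, 10-1

Round 0: 0000✓ 0001✓ 0010✓ 0100✓ 0101✓ 1001✓ 1011✓ 1111✓
Round 1: -001 0-00✓ 0-01✓ 00-0 000-✓ 010-✓ 1-11 10-1
Round 2: 0-0-
PIs = {-001, 0-0-, 00-0, 1-11, 10-1}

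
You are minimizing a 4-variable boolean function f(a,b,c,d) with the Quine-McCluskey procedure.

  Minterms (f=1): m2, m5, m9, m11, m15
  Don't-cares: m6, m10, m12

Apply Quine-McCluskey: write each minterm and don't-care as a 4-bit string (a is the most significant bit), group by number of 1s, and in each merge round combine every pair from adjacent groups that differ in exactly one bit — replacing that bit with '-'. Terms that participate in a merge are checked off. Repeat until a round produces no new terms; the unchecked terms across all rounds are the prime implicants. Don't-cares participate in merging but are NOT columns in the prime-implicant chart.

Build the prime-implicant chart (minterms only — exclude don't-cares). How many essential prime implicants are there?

size-2^0 implicants → 0010(✓)  0101  0110(✓)  1001(✓)  1010(✓)  1011(✓)  1100  1111(✓)
size-2^1 implicants → -010  0-10  1-11  10-1  101-
Unchecked terms (primes): -010, 0-10, 0101, 1-11, 10-1, 101-, 1100
Minterm coverage:
  m2 ⊆ -010,0-10
  m5 ⊆ 0101 [E]
  m9 ⊆ 10-1 [E]
  m11 ⊆ 1-11,10-1,101-
  m15 ⊆ 1-11 [E]
E = {0101, 1-11, 10-1}

3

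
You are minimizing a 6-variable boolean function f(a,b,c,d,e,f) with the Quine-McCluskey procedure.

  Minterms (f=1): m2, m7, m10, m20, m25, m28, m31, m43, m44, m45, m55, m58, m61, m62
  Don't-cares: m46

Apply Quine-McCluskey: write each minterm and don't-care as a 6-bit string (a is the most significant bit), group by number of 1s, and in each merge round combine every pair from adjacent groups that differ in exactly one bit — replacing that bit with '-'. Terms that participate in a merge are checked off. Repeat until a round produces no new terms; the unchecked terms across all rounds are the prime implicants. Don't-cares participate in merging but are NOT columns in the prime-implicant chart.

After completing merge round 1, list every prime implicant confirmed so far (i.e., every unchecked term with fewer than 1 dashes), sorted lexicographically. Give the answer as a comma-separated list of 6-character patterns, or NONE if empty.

Round 0: 000010✓ 000111 001010✓ 010100✓ 011001 011100✓ 011111 101011 101100✓ 101101✓ 101110✓ 110111 111010✓ 111101✓ 111110✓
Round 1: 00-010 01-100 1-1101 1-1110 1011-0 10110- 111-10
PIs = {00-010, 000111, 01-100, 011001, 011111, 1-1101, 1-1110, 101011, 1011-0, 10110-, 110111, 111-10}

000111, 011001, 011111, 101011, 110111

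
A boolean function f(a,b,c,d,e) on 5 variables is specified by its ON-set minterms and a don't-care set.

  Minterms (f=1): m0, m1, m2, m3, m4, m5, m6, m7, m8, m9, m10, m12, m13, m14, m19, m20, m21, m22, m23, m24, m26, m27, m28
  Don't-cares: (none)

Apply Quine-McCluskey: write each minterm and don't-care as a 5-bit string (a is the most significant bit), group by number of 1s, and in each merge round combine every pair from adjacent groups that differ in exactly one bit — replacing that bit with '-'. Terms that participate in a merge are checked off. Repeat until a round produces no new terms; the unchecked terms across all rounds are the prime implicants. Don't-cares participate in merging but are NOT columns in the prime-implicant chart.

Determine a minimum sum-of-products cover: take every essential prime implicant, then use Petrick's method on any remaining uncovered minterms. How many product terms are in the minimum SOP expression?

6

Round 0: 00000✓ 00001✓ 00010✓ 00011✓ 00100✓ 00101✓ 00110✓ 00111✓ 01000✓ 01001✓ 01010✓ 01100✓ 01101✓ 01110✓ 10011✓ 10100✓ 10101✓ 10110✓ 10111✓ 11000✓ 11010✓ 11011✓ 11100✓
Round 1: -0011✓ -0100✓ -0101✓ -0110✓ -0111✓ -1000✓ -1010✓ -1100✓ 0-000✓ 0-001✓ 0-010✓ 0-100✓ 0-101✓ 0-110✓ 00-00✓ 00-01✓ 00-10✓ 00-11✓ 000-0✓ 000-1✓ 0000-✓ 0001-✓ 001-0✓ 001-1✓ 0010-✓ 0011-✓ 01-00✓ 01-01✓ 01-10✓ 010-0✓ 0100-✓ 011-0✓ 0110-✓ 1-011 1-100✓ 10-11✓ 101-0✓ 101-1✓ 1010-✓ 1011-✓ 11-00✓ 110-0✓ 1101-
Round 2: --100 -0-11 -01-0✓ -01-1✓ -010-✓ -011-✓ -1-00 -10-0 0--00✓ 0--01✓ 0--10✓ 0-0-0✓ 0-00-✓ 0-1-0✓ 0-10-✓ 00--0✓ 00--1✓ 00-0-✓ 00-1-✓ 000--✓ 001--✓ 01--0✓ 01-0-✓ 101--✓
Round 3: -01-- 0---0 0--0- 00---
PIs = {--100, -0-11, -01--, -1-00, -10-0, 0---0, 0--0-, 00---, 1-011, 1101-}
Coverage chart:
  m0: 0---0,0--0-,00---
  m1: 0--0-,00---
  m2: 0---0,00---
  m3: -0-11,00---
  m4: --100,-01--,0---0,0--0-,00---
  m5: -01--,0--0-,00---
  m6: -01--,0---0,00---
  m7: -0-11,-01--,00---
  m8: -1-00,-10-0,0---0,0--0-
  m9: 0--0- ←essential
  m10: -10-0,0---0
  m12: --100,-1-00,0---0,0--0-
  m13: 0--0- ←essential
  m14: 0---0 ←essential
  m19: -0-11,1-011
  m20: --100,-01--
  m21: -01-- ←essential
  m22: -01-- ←essential
  m23: -0-11,-01--
  m24: -1-00,-10-0
  m26: -10-0,1101-
  m27: 1-011,1101-
  m28: --100,-1-00
Essential: -01--, 0---0, 0--0-
Petrick residual → -0-11, -1-00, 1101-
Min cover (6 terms): b'de + b'c + bd'e' + a'e' + a'd' + abc'd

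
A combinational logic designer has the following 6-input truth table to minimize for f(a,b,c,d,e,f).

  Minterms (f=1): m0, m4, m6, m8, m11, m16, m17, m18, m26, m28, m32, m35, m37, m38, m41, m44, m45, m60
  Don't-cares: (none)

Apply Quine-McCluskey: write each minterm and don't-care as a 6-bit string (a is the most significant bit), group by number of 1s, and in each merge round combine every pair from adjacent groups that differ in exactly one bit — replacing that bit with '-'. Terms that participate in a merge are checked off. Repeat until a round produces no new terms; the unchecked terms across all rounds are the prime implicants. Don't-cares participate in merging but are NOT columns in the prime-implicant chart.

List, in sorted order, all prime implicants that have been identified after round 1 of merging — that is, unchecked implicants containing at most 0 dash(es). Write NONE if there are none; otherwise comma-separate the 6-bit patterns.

[col 0] 000000*, 000100*, 000110*, 001000*, 001011, 010000*, 010001*, 010010*, 011010*, 011100*, 100000*, 100011, 100101*, 100110*, 101001*, 101100*, 101101*, 111100*
[col 1] -00000, -00110, -11100, 0-0000, 00-000, 000-00, 0001-0, 01-010, 0100-0, 01000-, 1-1100, 10-101, 101-01, 10110-
Prime implicants: -00000, -00110, -11100, 0-0000, 00-000, 000-00, 0001-0, 001011, 01-010, 0100-0, 01000-, 1-1100, 10-101, 100011, 101-01, 10110-

001011, 100011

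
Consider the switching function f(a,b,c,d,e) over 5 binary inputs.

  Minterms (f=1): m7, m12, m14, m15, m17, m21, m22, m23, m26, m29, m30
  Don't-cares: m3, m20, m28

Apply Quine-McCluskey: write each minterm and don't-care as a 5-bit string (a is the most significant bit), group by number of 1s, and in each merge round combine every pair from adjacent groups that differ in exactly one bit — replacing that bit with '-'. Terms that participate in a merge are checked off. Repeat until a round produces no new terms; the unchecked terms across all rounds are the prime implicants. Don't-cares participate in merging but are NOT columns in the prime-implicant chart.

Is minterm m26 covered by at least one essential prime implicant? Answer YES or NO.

size-2^0 implicants → 00011(✓)  00111(✓)  01100(✓)  01110(✓)  01111(✓)  10001(✓)  10100(✓)  10101(✓)  10110(✓)  10111(✓)  11010(✓)  11100(✓)  11101(✓)  11110(✓)
size-2^1 implicants → -0111  -1100(✓)  -1110(✓)  0-111  00-11  011-0(✓)  0111-  1-100(✓)  1-101(✓)  1-110(✓)  10-01  101-0(✓)  101-1(✓)  1010-(✓)  1011-(✓)  11-10  111-0(✓)  1110-(✓)
size-2^2 implicants → -11-0  1-1-0  1-10-  101--
Unchecked terms (primes): -0111, -11-0, 0-111, 00-11, 0111-, 1-1-0, 1-10-, 10-01, 101--, 11-10
Minterm coverage:
  m7 ⊆ -0111,0-111,00-11
  m12 ⊆ -11-0 [E]
  m14 ⊆ -11-0,0111-
  m15 ⊆ 0-111,0111-
  m17 ⊆ 10-01 [E]
  m21 ⊆ 1-10-,10-01,101--
  m22 ⊆ 1-1-0,101--
  m23 ⊆ -0111,101--
  m26 ⊆ 11-10 [E]
  m29 ⊆ 1-10- [E]
  m30 ⊆ -11-0,1-1-0,11-10
E = {-11-0, 1-10-, 10-01, 11-10}

YES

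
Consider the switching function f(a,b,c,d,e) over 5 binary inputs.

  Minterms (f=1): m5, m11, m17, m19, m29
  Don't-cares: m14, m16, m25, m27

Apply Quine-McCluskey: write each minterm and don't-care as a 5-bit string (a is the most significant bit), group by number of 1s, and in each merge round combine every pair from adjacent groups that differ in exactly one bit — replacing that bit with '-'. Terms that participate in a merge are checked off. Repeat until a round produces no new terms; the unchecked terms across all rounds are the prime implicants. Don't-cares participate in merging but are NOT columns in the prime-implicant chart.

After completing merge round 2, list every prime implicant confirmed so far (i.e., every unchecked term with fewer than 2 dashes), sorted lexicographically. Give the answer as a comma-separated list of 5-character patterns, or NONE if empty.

-1011, 00101, 01110, 1000-, 11-01

Round 0: 00101 01011✓ 01110 10000✓ 10001✓ 10011✓ 11001✓ 11011✓ 11101✓
Round 1: -1011 1-001✓ 1-011✓ 100-1✓ 1000- 11-01 110-1✓
Round 2: 1-0-1
PIs = {-1011, 00101, 01110, 1-0-1, 1000-, 11-01}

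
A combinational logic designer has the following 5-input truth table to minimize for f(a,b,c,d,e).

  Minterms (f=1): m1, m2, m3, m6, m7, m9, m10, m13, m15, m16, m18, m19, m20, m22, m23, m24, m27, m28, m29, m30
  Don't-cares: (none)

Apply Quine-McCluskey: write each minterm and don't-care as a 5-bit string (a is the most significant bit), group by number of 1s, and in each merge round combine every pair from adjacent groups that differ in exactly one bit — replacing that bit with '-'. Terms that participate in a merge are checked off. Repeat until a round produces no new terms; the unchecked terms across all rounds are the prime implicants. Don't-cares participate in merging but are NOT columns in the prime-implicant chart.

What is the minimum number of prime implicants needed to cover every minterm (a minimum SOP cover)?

8

Round 0: 00001✓ 00010✓ 00011✓ 00110✓ 00111✓ 01001✓ 01010✓ 01101✓ 01111✓ 10000✓ 10010✓ 10011✓ 10100✓ 10110✓ 10111✓ 11000✓ 11011✓ 11100✓ 11101✓ 11110✓
Round 1: -0010✓ -0011✓ -0110✓ -0111✓ -1101 0-001 0-010 0-111 00-10✓ 00-11✓ 000-1 0001-✓ 0011-✓ 01-01 011-1 1-000✓ 1-011 1-100✓ 1-110✓ 10-00✓ 10-10✓ 10-11✓ 100-0✓ 1001-✓ 101-0✓ 1011-✓ 11-00✓ 111-0✓ 1110-
Round 2: -0-10✓ -0-11✓ -001-✓ -011-✓ 00-1-✓ 1--00 1-1-0 10--0 10-1-✓
Round 3: -0-1-
PIs = {-0-1-, -1101, 0-001, 0-010, 0-111, 000-1, 01-01, 011-1, 1--00, 1-011, 1-1-0, 10--0, 1110-}
Coverage chart:
  m1: 0-001,000-1
  m2: -0-1-,0-010
  m3: -0-1-,000-1
  m6: -0-1- ←essential
  m7: -0-1-,0-111
  m9: 0-001,01-01
  m10: 0-010 ←essential
  m13: -1101,01-01,011-1
  m15: 0-111,011-1
  m16: 1--00,10--0
  m18: -0-1-,10--0
  m19: -0-1-,1-011
  m20: 1--00,1-1-0,10--0
  m22: -0-1-,1-1-0,10--0
  m23: -0-1- ←essential
  m24: 1--00 ←essential
  m27: 1-011 ←essential
  m28: 1--00,1-1-0,1110-
  m29: -1101,1110-
  m30: 1-1-0 ←essential
Essential: -0-1-, 0-010, 1--00, 1-011, 1-1-0
Petrick residual → -1101, 0-001, 0-111
Min cover (8 terms): b'd + bcd'e + a'c'd'e + a'c'de' + a'cde + ad'e' + ac'de + ace'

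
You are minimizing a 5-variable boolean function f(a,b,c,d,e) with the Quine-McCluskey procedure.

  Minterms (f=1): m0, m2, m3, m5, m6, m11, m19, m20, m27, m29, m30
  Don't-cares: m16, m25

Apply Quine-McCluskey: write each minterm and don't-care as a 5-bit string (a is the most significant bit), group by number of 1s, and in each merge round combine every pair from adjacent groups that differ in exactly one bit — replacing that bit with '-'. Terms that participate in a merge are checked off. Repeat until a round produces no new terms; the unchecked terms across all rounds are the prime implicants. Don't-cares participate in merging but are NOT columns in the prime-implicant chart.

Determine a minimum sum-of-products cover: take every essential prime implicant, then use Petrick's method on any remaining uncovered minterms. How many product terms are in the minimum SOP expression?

7

Round 0: 00000✓ 00010✓ 00011✓ 00101 00110✓ 01011✓ 10000✓ 10011✓ 10100✓ 11001✓ 11011✓ 11101✓ 11110
Round 1: -0000 -0011✓ -1011✓ 0-011✓ 00-10 000-0 0001- 1-011✓ 10-00 11-01 110-1
Round 2: --011
PIs = {--011, -0000, 00-10, 000-0, 0001-, 00101, 10-00, 11-01, 110-1, 11110}
Coverage chart:
  m0: -0000,000-0
  m2: 00-10,000-0,0001-
  m3: --011,0001-
  m5: 00101 ←essential
  m6: 00-10 ←essential
  m11: --011 ←essential
  m19: --011 ←essential
  m20: 10-00 ←essential
  m27: --011,110-1
  m29: 11-01 ←essential
  m30: 11110 ←essential
Essential: --011, 00-10, 00101, 10-00, 11-01, 11110
Petrick residual → -0000
Min cover (7 terms): c'de + b'c'd'e' + a'b'de' + a'b'cd'e + ab'd'e' + abd'e + abcde'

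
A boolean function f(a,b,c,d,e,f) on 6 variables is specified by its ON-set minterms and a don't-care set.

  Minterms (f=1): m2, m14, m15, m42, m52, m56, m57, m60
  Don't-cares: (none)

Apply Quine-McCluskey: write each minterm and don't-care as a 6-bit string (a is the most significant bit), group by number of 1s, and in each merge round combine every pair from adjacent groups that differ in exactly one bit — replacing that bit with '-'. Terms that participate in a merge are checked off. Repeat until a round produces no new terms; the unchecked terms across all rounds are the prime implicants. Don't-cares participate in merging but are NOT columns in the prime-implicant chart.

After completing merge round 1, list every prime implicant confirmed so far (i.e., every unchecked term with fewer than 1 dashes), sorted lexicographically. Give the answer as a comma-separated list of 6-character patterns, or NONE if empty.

size-2^0 implicants → 000010  001110(✓)  001111(✓)  101010  110100(✓)  111000(✓)  111001(✓)  111100(✓)
size-2^1 implicants → 00111-  11-100  111-00  11100-
Unchecked terms (primes): 000010, 00111-, 101010, 11-100, 111-00, 11100-

000010, 101010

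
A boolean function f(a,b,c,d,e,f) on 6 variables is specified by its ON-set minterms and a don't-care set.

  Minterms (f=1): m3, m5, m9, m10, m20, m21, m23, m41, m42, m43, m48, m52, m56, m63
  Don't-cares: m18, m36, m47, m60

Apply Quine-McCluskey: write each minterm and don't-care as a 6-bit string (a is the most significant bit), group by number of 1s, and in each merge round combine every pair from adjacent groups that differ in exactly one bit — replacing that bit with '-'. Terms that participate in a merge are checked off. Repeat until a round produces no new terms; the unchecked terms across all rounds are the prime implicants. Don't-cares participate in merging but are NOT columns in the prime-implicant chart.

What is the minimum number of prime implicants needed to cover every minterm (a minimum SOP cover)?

9

[col 0] 000011, 000101*, 001001*, 001010*, 010010, 010100*, 010101*, 010111*, 100100*, 101001*, 101010*, 101011*, 101111*, 110000*, 110100*, 111000*, 111100*, 111111*
[col 1] -01001, -01010, -10100, 0-0101, 0101-1, 01010-, 1-0100, 1-1111, 101-11, 1010-1, 10101-, 11-000*, 11-100*, 110-00*, 111-00*
[col 2] 11--00
Prime implicants: -01001, -01010, -10100, 0-0101, 000011, 010010, 0101-1, 01010-, 1-0100, 1-1111, 101-11, 1010-1, 10101-, 11--00
PI chart (minterm → PIs covering it):
  3 | 000011  (sole → essential)
  5 | 0-0101  (sole → essential)
  9 | -01001  (sole → essential)
  10 | -01010  (sole → essential)
  20 | -10100,01010-
  21 | 0-0101,0101-1,01010-
  23 | 0101-1  (sole → essential)
  41 | -01001,1010-1
  42 | -01010,10101-
  43 | 101-11,1010-1,10101-
  48 | 11--00  (sole → essential)
  52 | -10100,1-0100,11--00
  56 | 11--00  (sole → essential)
  63 | 1-1111  (sole → essential)
Essential prime implicants: -01001, -01010, 0-0101, 000011, 0101-1, 1-1111, 11--00
Petrick residual → -10100, 101-11
Minimum SOP uses 9 PIs: b'cd'e'f + b'cd'ef' + bc'de'f' + a'c'de'f + a'b'c'd'ef + a'bc'df + acdef + ab'cef + abe'f'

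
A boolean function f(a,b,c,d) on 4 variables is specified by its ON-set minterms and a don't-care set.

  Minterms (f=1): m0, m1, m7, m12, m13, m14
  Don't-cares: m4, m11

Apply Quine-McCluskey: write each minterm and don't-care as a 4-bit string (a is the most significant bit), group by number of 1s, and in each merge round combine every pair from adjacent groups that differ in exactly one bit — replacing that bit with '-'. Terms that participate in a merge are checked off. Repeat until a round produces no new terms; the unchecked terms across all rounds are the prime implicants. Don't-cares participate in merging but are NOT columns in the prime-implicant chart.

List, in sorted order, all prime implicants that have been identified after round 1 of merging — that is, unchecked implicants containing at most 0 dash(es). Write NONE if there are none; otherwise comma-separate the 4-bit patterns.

[col 0] 0000*, 0001*, 0100*, 0111, 1011, 1100*, 1101*, 1110*
[col 1] -100, 0-00, 000-, 11-0, 110-
Prime implicants: -100, 0-00, 000-, 0111, 1011, 11-0, 110-

0111, 1011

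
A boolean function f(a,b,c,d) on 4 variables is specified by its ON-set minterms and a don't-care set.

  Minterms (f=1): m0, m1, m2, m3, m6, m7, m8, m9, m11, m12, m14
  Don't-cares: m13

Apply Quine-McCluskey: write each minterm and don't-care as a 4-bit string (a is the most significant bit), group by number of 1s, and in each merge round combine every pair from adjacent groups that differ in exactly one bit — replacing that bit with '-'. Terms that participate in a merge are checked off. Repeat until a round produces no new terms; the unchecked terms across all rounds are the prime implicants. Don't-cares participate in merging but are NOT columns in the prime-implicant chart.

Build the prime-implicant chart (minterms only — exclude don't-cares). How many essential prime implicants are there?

Round 0: 0000✓ 0001✓ 0010✓ 0011✓ 0110✓ 0111✓ 1000✓ 1001✓ 1011✓ 1100✓ 1101✓ 1110✓
Round 1: -000✓ -001✓ -011✓ -110 0-10✓ 0-11✓ 00-0✓ 00-1✓ 000-✓ 001-✓ 011-✓ 1-00✓ 1-01✓ 10-1✓ 100-✓ 11-0 110-✓
Round 2: -0-1 -00- 0-1- 00-- 1-0-
PIs = {-0-1, -00-, -110, 0-1-, 00--, 1-0-, 11-0}
Coverage chart:
  m0: -00-,00--
  m1: -0-1,-00-,00--
  m2: 0-1-,00--
  m3: -0-1,0-1-,00--
  m6: -110,0-1-
  m7: 0-1- ←essential
  m8: -00-,1-0-
  m9: -0-1,-00-,1-0-
  m11: -0-1 ←essential
  m12: 1-0-,11-0
  m14: -110,11-0
Essential: -0-1, 0-1-

2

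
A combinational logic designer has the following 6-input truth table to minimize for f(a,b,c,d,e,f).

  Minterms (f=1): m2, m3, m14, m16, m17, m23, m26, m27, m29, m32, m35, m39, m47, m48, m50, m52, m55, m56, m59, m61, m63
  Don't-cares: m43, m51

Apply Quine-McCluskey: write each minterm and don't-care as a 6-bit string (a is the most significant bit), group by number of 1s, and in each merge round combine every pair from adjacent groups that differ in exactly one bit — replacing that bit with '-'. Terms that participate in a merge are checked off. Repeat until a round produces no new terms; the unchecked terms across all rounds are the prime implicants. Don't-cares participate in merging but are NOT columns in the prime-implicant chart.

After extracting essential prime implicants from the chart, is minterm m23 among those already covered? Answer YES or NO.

YES

[col 0] 000010*, 000011*, 001110, 010000*, 010001*, 010111*, 011010*, 011011*, 011101*, 100000*, 100011*, 100111*, 101011*, 101111*, 110000*, 110010*, 110011*, 110100*, 110111*, 111000*, 111011*, 111101*, 111111*
[col 1] -00011, -10000, -10111, -11011, -11101, 00001-, 01000-, 01101-, 1-0000, 1-0011*, 1-0111*, 1-1011*, 1-1111*, 10-011*, 10-111*, 100-11*, 101-11*, 11-000, 11-011*, 11-111*, 110-00, 110-11*, 1100-0, 11001-, 111-11*, 1111-1
[col 2] 1--011*, 1--111*, 1-0-11*, 1-1-11*, 10--11*, 11--11*
[col 3] 1---11
Prime implicants: -00011, -10000, -10111, -11011, -11101, 00001-, 001110, 01000-, 01101-, 1---11, 1-0000, 11-000, 110-00, 1100-0, 11001-, 1111-1
PI chart (minterm → PIs covering it):
  2 | 00001-  (sole → essential)
  3 | -00011,00001-
  14 | 001110  (sole → essential)
  16 | -10000,01000-
  17 | 01000-  (sole → essential)
  23 | -10111  (sole → essential)
  26 | 01101-  (sole → essential)
  27 | -11011,01101-
  29 | -11101  (sole → essential)
  32 | 1-0000  (sole → essential)
  35 | -00011,1---11
  39 | 1---11  (sole → essential)
  47 | 1---11  (sole → essential)
  48 | -10000,1-0000,11-000,110-00,1100-0
  50 | 1100-0,11001-
  52 | 110-00  (sole → essential)
  55 | -10111,1---11
  56 | 11-000  (sole → essential)
  59 | -11011,1---11
  61 | -11101,1111-1
  63 | 1---11,1111-1
Essential prime implicants: -10111, -11101, 00001-, 001110, 01000-, 01101-, 1---11, 1-0000, 11-000, 110-00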